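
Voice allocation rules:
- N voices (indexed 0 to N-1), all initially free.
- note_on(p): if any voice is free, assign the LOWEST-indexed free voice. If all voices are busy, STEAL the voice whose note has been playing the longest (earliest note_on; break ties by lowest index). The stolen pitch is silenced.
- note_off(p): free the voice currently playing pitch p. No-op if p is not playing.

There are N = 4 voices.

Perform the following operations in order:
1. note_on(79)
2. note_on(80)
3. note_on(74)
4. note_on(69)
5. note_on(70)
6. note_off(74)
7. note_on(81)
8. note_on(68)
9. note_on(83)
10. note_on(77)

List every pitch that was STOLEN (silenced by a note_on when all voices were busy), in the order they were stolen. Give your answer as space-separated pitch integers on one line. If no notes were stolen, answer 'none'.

Op 1: note_on(79): voice 0 is free -> assigned | voices=[79 - - -]
Op 2: note_on(80): voice 1 is free -> assigned | voices=[79 80 - -]
Op 3: note_on(74): voice 2 is free -> assigned | voices=[79 80 74 -]
Op 4: note_on(69): voice 3 is free -> assigned | voices=[79 80 74 69]
Op 5: note_on(70): all voices busy, STEAL voice 0 (pitch 79, oldest) -> assign | voices=[70 80 74 69]
Op 6: note_off(74): free voice 2 | voices=[70 80 - 69]
Op 7: note_on(81): voice 2 is free -> assigned | voices=[70 80 81 69]
Op 8: note_on(68): all voices busy, STEAL voice 1 (pitch 80, oldest) -> assign | voices=[70 68 81 69]
Op 9: note_on(83): all voices busy, STEAL voice 3 (pitch 69, oldest) -> assign | voices=[70 68 81 83]
Op 10: note_on(77): all voices busy, STEAL voice 0 (pitch 70, oldest) -> assign | voices=[77 68 81 83]

Answer: 79 80 69 70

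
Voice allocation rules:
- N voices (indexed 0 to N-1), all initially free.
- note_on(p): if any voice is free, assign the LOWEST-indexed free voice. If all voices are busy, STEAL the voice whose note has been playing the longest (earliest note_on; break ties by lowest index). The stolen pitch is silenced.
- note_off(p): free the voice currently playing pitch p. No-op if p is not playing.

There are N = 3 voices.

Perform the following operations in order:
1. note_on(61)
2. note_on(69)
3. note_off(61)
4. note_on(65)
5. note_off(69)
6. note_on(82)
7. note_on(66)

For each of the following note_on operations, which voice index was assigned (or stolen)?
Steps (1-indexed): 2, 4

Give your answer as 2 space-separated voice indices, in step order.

Op 1: note_on(61): voice 0 is free -> assigned | voices=[61 - -]
Op 2: note_on(69): voice 1 is free -> assigned | voices=[61 69 -]
Op 3: note_off(61): free voice 0 | voices=[- 69 -]
Op 4: note_on(65): voice 0 is free -> assigned | voices=[65 69 -]
Op 5: note_off(69): free voice 1 | voices=[65 - -]
Op 6: note_on(82): voice 1 is free -> assigned | voices=[65 82 -]
Op 7: note_on(66): voice 2 is free -> assigned | voices=[65 82 66]

Answer: 1 0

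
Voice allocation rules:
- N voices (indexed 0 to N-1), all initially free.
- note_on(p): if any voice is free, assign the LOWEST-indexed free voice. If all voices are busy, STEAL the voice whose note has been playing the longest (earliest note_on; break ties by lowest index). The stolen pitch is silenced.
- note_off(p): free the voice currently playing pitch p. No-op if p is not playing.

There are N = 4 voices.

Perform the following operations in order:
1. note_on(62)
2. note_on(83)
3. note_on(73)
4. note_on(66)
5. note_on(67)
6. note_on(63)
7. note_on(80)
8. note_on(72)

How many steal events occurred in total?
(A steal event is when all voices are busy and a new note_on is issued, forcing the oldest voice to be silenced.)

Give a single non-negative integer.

Answer: 4

Derivation:
Op 1: note_on(62): voice 0 is free -> assigned | voices=[62 - - -]
Op 2: note_on(83): voice 1 is free -> assigned | voices=[62 83 - -]
Op 3: note_on(73): voice 2 is free -> assigned | voices=[62 83 73 -]
Op 4: note_on(66): voice 3 is free -> assigned | voices=[62 83 73 66]
Op 5: note_on(67): all voices busy, STEAL voice 0 (pitch 62, oldest) -> assign | voices=[67 83 73 66]
Op 6: note_on(63): all voices busy, STEAL voice 1 (pitch 83, oldest) -> assign | voices=[67 63 73 66]
Op 7: note_on(80): all voices busy, STEAL voice 2 (pitch 73, oldest) -> assign | voices=[67 63 80 66]
Op 8: note_on(72): all voices busy, STEAL voice 3 (pitch 66, oldest) -> assign | voices=[67 63 80 72]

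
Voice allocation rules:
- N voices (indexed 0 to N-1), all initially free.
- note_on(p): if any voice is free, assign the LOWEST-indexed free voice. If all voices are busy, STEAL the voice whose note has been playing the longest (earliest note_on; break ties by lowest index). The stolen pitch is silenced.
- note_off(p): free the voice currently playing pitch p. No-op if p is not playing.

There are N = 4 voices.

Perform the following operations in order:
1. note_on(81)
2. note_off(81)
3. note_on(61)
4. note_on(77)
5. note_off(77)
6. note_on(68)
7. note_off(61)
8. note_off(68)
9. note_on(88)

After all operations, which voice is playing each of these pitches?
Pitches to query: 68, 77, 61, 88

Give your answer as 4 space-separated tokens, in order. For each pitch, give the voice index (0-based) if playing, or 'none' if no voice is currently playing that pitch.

Op 1: note_on(81): voice 0 is free -> assigned | voices=[81 - - -]
Op 2: note_off(81): free voice 0 | voices=[- - - -]
Op 3: note_on(61): voice 0 is free -> assigned | voices=[61 - - -]
Op 4: note_on(77): voice 1 is free -> assigned | voices=[61 77 - -]
Op 5: note_off(77): free voice 1 | voices=[61 - - -]
Op 6: note_on(68): voice 1 is free -> assigned | voices=[61 68 - -]
Op 7: note_off(61): free voice 0 | voices=[- 68 - -]
Op 8: note_off(68): free voice 1 | voices=[- - - -]
Op 9: note_on(88): voice 0 is free -> assigned | voices=[88 - - -]

Answer: none none none 0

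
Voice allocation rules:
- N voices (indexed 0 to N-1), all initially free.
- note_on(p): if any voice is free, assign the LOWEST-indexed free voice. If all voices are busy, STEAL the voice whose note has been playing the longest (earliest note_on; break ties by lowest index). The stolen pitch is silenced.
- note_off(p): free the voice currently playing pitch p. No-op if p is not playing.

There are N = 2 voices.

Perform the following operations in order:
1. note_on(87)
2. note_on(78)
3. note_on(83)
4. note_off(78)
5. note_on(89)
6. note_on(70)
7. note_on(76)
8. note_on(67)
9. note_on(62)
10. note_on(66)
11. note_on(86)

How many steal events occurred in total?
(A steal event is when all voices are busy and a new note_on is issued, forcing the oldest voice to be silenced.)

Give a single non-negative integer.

Answer: 7

Derivation:
Op 1: note_on(87): voice 0 is free -> assigned | voices=[87 -]
Op 2: note_on(78): voice 1 is free -> assigned | voices=[87 78]
Op 3: note_on(83): all voices busy, STEAL voice 0 (pitch 87, oldest) -> assign | voices=[83 78]
Op 4: note_off(78): free voice 1 | voices=[83 -]
Op 5: note_on(89): voice 1 is free -> assigned | voices=[83 89]
Op 6: note_on(70): all voices busy, STEAL voice 0 (pitch 83, oldest) -> assign | voices=[70 89]
Op 7: note_on(76): all voices busy, STEAL voice 1 (pitch 89, oldest) -> assign | voices=[70 76]
Op 8: note_on(67): all voices busy, STEAL voice 0 (pitch 70, oldest) -> assign | voices=[67 76]
Op 9: note_on(62): all voices busy, STEAL voice 1 (pitch 76, oldest) -> assign | voices=[67 62]
Op 10: note_on(66): all voices busy, STEAL voice 0 (pitch 67, oldest) -> assign | voices=[66 62]
Op 11: note_on(86): all voices busy, STEAL voice 1 (pitch 62, oldest) -> assign | voices=[66 86]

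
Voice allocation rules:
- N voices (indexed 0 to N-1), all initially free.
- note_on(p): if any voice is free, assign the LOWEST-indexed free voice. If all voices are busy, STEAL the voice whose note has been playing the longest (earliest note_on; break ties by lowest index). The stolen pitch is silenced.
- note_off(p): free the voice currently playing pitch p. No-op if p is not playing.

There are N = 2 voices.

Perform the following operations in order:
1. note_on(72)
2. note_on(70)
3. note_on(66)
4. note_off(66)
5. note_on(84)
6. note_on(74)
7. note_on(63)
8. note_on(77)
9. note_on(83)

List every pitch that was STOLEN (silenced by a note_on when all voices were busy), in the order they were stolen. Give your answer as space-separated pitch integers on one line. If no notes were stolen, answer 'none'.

Op 1: note_on(72): voice 0 is free -> assigned | voices=[72 -]
Op 2: note_on(70): voice 1 is free -> assigned | voices=[72 70]
Op 3: note_on(66): all voices busy, STEAL voice 0 (pitch 72, oldest) -> assign | voices=[66 70]
Op 4: note_off(66): free voice 0 | voices=[- 70]
Op 5: note_on(84): voice 0 is free -> assigned | voices=[84 70]
Op 6: note_on(74): all voices busy, STEAL voice 1 (pitch 70, oldest) -> assign | voices=[84 74]
Op 7: note_on(63): all voices busy, STEAL voice 0 (pitch 84, oldest) -> assign | voices=[63 74]
Op 8: note_on(77): all voices busy, STEAL voice 1 (pitch 74, oldest) -> assign | voices=[63 77]
Op 9: note_on(83): all voices busy, STEAL voice 0 (pitch 63, oldest) -> assign | voices=[83 77]

Answer: 72 70 84 74 63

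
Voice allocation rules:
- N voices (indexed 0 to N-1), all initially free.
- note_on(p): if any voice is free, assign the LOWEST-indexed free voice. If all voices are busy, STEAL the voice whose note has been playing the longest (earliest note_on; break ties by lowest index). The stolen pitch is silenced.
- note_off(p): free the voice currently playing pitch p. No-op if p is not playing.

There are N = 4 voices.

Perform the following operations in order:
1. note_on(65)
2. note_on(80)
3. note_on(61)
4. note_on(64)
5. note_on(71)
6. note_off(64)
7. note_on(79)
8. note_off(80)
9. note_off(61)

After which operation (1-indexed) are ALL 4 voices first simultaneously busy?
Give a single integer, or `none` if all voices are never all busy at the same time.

Answer: 4

Derivation:
Op 1: note_on(65): voice 0 is free -> assigned | voices=[65 - - -]
Op 2: note_on(80): voice 1 is free -> assigned | voices=[65 80 - -]
Op 3: note_on(61): voice 2 is free -> assigned | voices=[65 80 61 -]
Op 4: note_on(64): voice 3 is free -> assigned | voices=[65 80 61 64]
Op 5: note_on(71): all voices busy, STEAL voice 0 (pitch 65, oldest) -> assign | voices=[71 80 61 64]
Op 6: note_off(64): free voice 3 | voices=[71 80 61 -]
Op 7: note_on(79): voice 3 is free -> assigned | voices=[71 80 61 79]
Op 8: note_off(80): free voice 1 | voices=[71 - 61 79]
Op 9: note_off(61): free voice 2 | voices=[71 - - 79]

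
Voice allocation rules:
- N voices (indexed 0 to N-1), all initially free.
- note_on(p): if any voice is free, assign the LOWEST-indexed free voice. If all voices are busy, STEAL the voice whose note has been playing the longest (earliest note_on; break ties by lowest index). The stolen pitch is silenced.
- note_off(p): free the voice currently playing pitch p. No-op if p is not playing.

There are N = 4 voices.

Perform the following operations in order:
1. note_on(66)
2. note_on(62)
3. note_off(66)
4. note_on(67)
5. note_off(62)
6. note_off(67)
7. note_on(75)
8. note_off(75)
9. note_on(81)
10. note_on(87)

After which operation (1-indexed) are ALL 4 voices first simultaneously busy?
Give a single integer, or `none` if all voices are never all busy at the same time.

Answer: none

Derivation:
Op 1: note_on(66): voice 0 is free -> assigned | voices=[66 - - -]
Op 2: note_on(62): voice 1 is free -> assigned | voices=[66 62 - -]
Op 3: note_off(66): free voice 0 | voices=[- 62 - -]
Op 4: note_on(67): voice 0 is free -> assigned | voices=[67 62 - -]
Op 5: note_off(62): free voice 1 | voices=[67 - - -]
Op 6: note_off(67): free voice 0 | voices=[- - - -]
Op 7: note_on(75): voice 0 is free -> assigned | voices=[75 - - -]
Op 8: note_off(75): free voice 0 | voices=[- - - -]
Op 9: note_on(81): voice 0 is free -> assigned | voices=[81 - - -]
Op 10: note_on(87): voice 1 is free -> assigned | voices=[81 87 - -]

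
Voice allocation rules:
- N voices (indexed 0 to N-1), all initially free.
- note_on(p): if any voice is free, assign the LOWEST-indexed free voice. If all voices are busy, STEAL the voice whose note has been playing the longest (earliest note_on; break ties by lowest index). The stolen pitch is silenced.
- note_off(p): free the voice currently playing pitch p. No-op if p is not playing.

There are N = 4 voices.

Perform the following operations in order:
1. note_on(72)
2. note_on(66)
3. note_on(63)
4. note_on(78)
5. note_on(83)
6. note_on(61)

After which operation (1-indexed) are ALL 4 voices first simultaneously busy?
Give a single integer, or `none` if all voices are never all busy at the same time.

Answer: 4

Derivation:
Op 1: note_on(72): voice 0 is free -> assigned | voices=[72 - - -]
Op 2: note_on(66): voice 1 is free -> assigned | voices=[72 66 - -]
Op 3: note_on(63): voice 2 is free -> assigned | voices=[72 66 63 -]
Op 4: note_on(78): voice 3 is free -> assigned | voices=[72 66 63 78]
Op 5: note_on(83): all voices busy, STEAL voice 0 (pitch 72, oldest) -> assign | voices=[83 66 63 78]
Op 6: note_on(61): all voices busy, STEAL voice 1 (pitch 66, oldest) -> assign | voices=[83 61 63 78]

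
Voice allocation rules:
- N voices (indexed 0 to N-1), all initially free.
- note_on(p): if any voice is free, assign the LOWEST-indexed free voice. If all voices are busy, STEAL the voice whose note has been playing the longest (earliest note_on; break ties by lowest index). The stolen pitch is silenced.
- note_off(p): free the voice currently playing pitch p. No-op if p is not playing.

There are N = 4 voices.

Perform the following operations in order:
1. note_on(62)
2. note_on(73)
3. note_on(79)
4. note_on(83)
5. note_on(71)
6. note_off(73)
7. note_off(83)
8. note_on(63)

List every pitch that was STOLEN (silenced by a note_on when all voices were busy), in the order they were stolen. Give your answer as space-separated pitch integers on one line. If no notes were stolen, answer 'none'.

Op 1: note_on(62): voice 0 is free -> assigned | voices=[62 - - -]
Op 2: note_on(73): voice 1 is free -> assigned | voices=[62 73 - -]
Op 3: note_on(79): voice 2 is free -> assigned | voices=[62 73 79 -]
Op 4: note_on(83): voice 3 is free -> assigned | voices=[62 73 79 83]
Op 5: note_on(71): all voices busy, STEAL voice 0 (pitch 62, oldest) -> assign | voices=[71 73 79 83]
Op 6: note_off(73): free voice 1 | voices=[71 - 79 83]
Op 7: note_off(83): free voice 3 | voices=[71 - 79 -]
Op 8: note_on(63): voice 1 is free -> assigned | voices=[71 63 79 -]

Answer: 62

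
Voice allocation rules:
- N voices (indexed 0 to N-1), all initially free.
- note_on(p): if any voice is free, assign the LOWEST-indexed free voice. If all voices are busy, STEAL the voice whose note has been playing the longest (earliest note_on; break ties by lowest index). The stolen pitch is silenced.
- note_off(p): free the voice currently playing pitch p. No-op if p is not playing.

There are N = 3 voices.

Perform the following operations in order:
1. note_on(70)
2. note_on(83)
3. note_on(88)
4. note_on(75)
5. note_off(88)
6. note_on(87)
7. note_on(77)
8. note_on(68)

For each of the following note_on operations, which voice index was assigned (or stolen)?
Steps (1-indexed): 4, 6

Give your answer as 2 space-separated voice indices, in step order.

Answer: 0 2

Derivation:
Op 1: note_on(70): voice 0 is free -> assigned | voices=[70 - -]
Op 2: note_on(83): voice 1 is free -> assigned | voices=[70 83 -]
Op 3: note_on(88): voice 2 is free -> assigned | voices=[70 83 88]
Op 4: note_on(75): all voices busy, STEAL voice 0 (pitch 70, oldest) -> assign | voices=[75 83 88]
Op 5: note_off(88): free voice 2 | voices=[75 83 -]
Op 6: note_on(87): voice 2 is free -> assigned | voices=[75 83 87]
Op 7: note_on(77): all voices busy, STEAL voice 1 (pitch 83, oldest) -> assign | voices=[75 77 87]
Op 8: note_on(68): all voices busy, STEAL voice 0 (pitch 75, oldest) -> assign | voices=[68 77 87]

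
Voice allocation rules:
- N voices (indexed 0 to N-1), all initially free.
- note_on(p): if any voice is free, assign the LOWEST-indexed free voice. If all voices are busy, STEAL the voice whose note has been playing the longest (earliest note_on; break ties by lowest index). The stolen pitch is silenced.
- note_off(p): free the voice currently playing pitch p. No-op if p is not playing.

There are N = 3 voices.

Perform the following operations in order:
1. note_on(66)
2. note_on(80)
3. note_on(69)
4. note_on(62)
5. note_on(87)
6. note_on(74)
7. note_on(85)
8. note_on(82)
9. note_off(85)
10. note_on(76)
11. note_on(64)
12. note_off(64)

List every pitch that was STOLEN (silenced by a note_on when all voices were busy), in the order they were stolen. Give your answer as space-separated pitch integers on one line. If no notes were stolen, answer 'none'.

Answer: 66 80 69 62 87 74

Derivation:
Op 1: note_on(66): voice 0 is free -> assigned | voices=[66 - -]
Op 2: note_on(80): voice 1 is free -> assigned | voices=[66 80 -]
Op 3: note_on(69): voice 2 is free -> assigned | voices=[66 80 69]
Op 4: note_on(62): all voices busy, STEAL voice 0 (pitch 66, oldest) -> assign | voices=[62 80 69]
Op 5: note_on(87): all voices busy, STEAL voice 1 (pitch 80, oldest) -> assign | voices=[62 87 69]
Op 6: note_on(74): all voices busy, STEAL voice 2 (pitch 69, oldest) -> assign | voices=[62 87 74]
Op 7: note_on(85): all voices busy, STEAL voice 0 (pitch 62, oldest) -> assign | voices=[85 87 74]
Op 8: note_on(82): all voices busy, STEAL voice 1 (pitch 87, oldest) -> assign | voices=[85 82 74]
Op 9: note_off(85): free voice 0 | voices=[- 82 74]
Op 10: note_on(76): voice 0 is free -> assigned | voices=[76 82 74]
Op 11: note_on(64): all voices busy, STEAL voice 2 (pitch 74, oldest) -> assign | voices=[76 82 64]
Op 12: note_off(64): free voice 2 | voices=[76 82 -]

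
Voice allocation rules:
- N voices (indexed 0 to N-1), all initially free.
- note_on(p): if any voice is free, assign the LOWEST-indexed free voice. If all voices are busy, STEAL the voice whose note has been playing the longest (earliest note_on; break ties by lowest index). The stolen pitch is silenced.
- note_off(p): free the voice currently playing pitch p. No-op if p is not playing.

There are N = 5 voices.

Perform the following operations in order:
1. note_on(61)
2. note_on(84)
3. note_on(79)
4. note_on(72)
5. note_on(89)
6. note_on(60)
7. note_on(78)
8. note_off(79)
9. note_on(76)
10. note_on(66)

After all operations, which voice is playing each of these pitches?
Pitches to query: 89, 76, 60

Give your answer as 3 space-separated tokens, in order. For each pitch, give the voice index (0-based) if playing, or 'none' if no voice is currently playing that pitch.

Op 1: note_on(61): voice 0 is free -> assigned | voices=[61 - - - -]
Op 2: note_on(84): voice 1 is free -> assigned | voices=[61 84 - - -]
Op 3: note_on(79): voice 2 is free -> assigned | voices=[61 84 79 - -]
Op 4: note_on(72): voice 3 is free -> assigned | voices=[61 84 79 72 -]
Op 5: note_on(89): voice 4 is free -> assigned | voices=[61 84 79 72 89]
Op 6: note_on(60): all voices busy, STEAL voice 0 (pitch 61, oldest) -> assign | voices=[60 84 79 72 89]
Op 7: note_on(78): all voices busy, STEAL voice 1 (pitch 84, oldest) -> assign | voices=[60 78 79 72 89]
Op 8: note_off(79): free voice 2 | voices=[60 78 - 72 89]
Op 9: note_on(76): voice 2 is free -> assigned | voices=[60 78 76 72 89]
Op 10: note_on(66): all voices busy, STEAL voice 3 (pitch 72, oldest) -> assign | voices=[60 78 76 66 89]

Answer: 4 2 0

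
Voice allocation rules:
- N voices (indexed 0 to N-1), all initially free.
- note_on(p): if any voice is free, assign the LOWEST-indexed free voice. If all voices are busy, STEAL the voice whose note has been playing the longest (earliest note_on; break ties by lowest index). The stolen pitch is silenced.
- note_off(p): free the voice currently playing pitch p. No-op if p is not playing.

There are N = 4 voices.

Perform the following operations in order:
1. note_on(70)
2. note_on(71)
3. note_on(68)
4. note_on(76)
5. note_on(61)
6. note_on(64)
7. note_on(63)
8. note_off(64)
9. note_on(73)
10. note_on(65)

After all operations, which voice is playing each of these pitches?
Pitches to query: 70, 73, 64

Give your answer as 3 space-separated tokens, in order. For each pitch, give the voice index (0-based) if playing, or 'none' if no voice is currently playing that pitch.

Answer: none 1 none

Derivation:
Op 1: note_on(70): voice 0 is free -> assigned | voices=[70 - - -]
Op 2: note_on(71): voice 1 is free -> assigned | voices=[70 71 - -]
Op 3: note_on(68): voice 2 is free -> assigned | voices=[70 71 68 -]
Op 4: note_on(76): voice 3 is free -> assigned | voices=[70 71 68 76]
Op 5: note_on(61): all voices busy, STEAL voice 0 (pitch 70, oldest) -> assign | voices=[61 71 68 76]
Op 6: note_on(64): all voices busy, STEAL voice 1 (pitch 71, oldest) -> assign | voices=[61 64 68 76]
Op 7: note_on(63): all voices busy, STEAL voice 2 (pitch 68, oldest) -> assign | voices=[61 64 63 76]
Op 8: note_off(64): free voice 1 | voices=[61 - 63 76]
Op 9: note_on(73): voice 1 is free -> assigned | voices=[61 73 63 76]
Op 10: note_on(65): all voices busy, STEAL voice 3 (pitch 76, oldest) -> assign | voices=[61 73 63 65]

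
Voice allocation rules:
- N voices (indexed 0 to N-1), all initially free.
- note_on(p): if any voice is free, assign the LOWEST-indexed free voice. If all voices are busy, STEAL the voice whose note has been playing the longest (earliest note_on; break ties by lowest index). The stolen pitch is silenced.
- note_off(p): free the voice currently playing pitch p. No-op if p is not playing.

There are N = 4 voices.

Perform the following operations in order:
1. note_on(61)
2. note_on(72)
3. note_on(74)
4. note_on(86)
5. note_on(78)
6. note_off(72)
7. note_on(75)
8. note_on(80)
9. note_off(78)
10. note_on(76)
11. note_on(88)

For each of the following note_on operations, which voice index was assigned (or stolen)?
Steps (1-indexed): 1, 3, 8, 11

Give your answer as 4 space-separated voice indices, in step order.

Answer: 0 2 2 3

Derivation:
Op 1: note_on(61): voice 0 is free -> assigned | voices=[61 - - -]
Op 2: note_on(72): voice 1 is free -> assigned | voices=[61 72 - -]
Op 3: note_on(74): voice 2 is free -> assigned | voices=[61 72 74 -]
Op 4: note_on(86): voice 3 is free -> assigned | voices=[61 72 74 86]
Op 5: note_on(78): all voices busy, STEAL voice 0 (pitch 61, oldest) -> assign | voices=[78 72 74 86]
Op 6: note_off(72): free voice 1 | voices=[78 - 74 86]
Op 7: note_on(75): voice 1 is free -> assigned | voices=[78 75 74 86]
Op 8: note_on(80): all voices busy, STEAL voice 2 (pitch 74, oldest) -> assign | voices=[78 75 80 86]
Op 9: note_off(78): free voice 0 | voices=[- 75 80 86]
Op 10: note_on(76): voice 0 is free -> assigned | voices=[76 75 80 86]
Op 11: note_on(88): all voices busy, STEAL voice 3 (pitch 86, oldest) -> assign | voices=[76 75 80 88]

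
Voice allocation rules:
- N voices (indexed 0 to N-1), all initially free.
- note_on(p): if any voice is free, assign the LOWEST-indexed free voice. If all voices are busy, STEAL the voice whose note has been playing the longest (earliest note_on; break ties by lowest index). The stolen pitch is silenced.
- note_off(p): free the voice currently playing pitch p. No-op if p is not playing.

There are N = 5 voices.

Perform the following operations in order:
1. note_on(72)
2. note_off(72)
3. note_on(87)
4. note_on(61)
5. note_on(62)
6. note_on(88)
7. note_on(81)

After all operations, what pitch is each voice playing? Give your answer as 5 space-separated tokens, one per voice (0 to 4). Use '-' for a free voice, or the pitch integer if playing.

Answer: 87 61 62 88 81

Derivation:
Op 1: note_on(72): voice 0 is free -> assigned | voices=[72 - - - -]
Op 2: note_off(72): free voice 0 | voices=[- - - - -]
Op 3: note_on(87): voice 0 is free -> assigned | voices=[87 - - - -]
Op 4: note_on(61): voice 1 is free -> assigned | voices=[87 61 - - -]
Op 5: note_on(62): voice 2 is free -> assigned | voices=[87 61 62 - -]
Op 6: note_on(88): voice 3 is free -> assigned | voices=[87 61 62 88 -]
Op 7: note_on(81): voice 4 is free -> assigned | voices=[87 61 62 88 81]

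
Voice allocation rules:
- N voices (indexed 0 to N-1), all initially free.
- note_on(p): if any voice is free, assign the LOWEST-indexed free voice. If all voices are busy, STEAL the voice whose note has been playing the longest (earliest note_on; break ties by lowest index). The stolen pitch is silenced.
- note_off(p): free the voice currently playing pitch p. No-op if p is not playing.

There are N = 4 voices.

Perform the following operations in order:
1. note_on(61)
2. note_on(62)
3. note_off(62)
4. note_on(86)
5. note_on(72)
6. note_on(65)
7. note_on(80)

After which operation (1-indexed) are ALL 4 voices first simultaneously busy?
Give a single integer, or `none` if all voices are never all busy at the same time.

Answer: 6

Derivation:
Op 1: note_on(61): voice 0 is free -> assigned | voices=[61 - - -]
Op 2: note_on(62): voice 1 is free -> assigned | voices=[61 62 - -]
Op 3: note_off(62): free voice 1 | voices=[61 - - -]
Op 4: note_on(86): voice 1 is free -> assigned | voices=[61 86 - -]
Op 5: note_on(72): voice 2 is free -> assigned | voices=[61 86 72 -]
Op 6: note_on(65): voice 3 is free -> assigned | voices=[61 86 72 65]
Op 7: note_on(80): all voices busy, STEAL voice 0 (pitch 61, oldest) -> assign | voices=[80 86 72 65]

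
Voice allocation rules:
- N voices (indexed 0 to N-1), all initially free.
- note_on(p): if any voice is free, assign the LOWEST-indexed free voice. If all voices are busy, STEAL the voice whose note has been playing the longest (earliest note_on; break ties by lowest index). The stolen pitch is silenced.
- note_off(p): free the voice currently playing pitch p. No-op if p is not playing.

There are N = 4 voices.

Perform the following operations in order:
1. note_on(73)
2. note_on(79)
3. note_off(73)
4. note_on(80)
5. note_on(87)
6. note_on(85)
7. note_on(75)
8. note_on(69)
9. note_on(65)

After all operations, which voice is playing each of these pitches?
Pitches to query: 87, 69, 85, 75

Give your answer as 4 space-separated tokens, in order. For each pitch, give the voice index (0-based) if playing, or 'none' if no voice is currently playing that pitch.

Answer: none 0 3 1

Derivation:
Op 1: note_on(73): voice 0 is free -> assigned | voices=[73 - - -]
Op 2: note_on(79): voice 1 is free -> assigned | voices=[73 79 - -]
Op 3: note_off(73): free voice 0 | voices=[- 79 - -]
Op 4: note_on(80): voice 0 is free -> assigned | voices=[80 79 - -]
Op 5: note_on(87): voice 2 is free -> assigned | voices=[80 79 87 -]
Op 6: note_on(85): voice 3 is free -> assigned | voices=[80 79 87 85]
Op 7: note_on(75): all voices busy, STEAL voice 1 (pitch 79, oldest) -> assign | voices=[80 75 87 85]
Op 8: note_on(69): all voices busy, STEAL voice 0 (pitch 80, oldest) -> assign | voices=[69 75 87 85]
Op 9: note_on(65): all voices busy, STEAL voice 2 (pitch 87, oldest) -> assign | voices=[69 75 65 85]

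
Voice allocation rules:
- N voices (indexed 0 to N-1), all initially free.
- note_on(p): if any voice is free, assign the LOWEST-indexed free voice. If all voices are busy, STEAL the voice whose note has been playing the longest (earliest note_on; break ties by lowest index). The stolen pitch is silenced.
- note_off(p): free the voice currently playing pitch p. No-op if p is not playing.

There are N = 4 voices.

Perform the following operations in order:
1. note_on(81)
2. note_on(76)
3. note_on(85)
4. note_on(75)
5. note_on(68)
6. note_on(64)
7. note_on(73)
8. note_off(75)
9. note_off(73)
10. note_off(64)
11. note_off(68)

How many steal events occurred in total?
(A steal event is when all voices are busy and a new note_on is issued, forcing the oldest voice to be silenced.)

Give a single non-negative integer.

Op 1: note_on(81): voice 0 is free -> assigned | voices=[81 - - -]
Op 2: note_on(76): voice 1 is free -> assigned | voices=[81 76 - -]
Op 3: note_on(85): voice 2 is free -> assigned | voices=[81 76 85 -]
Op 4: note_on(75): voice 3 is free -> assigned | voices=[81 76 85 75]
Op 5: note_on(68): all voices busy, STEAL voice 0 (pitch 81, oldest) -> assign | voices=[68 76 85 75]
Op 6: note_on(64): all voices busy, STEAL voice 1 (pitch 76, oldest) -> assign | voices=[68 64 85 75]
Op 7: note_on(73): all voices busy, STEAL voice 2 (pitch 85, oldest) -> assign | voices=[68 64 73 75]
Op 8: note_off(75): free voice 3 | voices=[68 64 73 -]
Op 9: note_off(73): free voice 2 | voices=[68 64 - -]
Op 10: note_off(64): free voice 1 | voices=[68 - - -]
Op 11: note_off(68): free voice 0 | voices=[- - - -]

Answer: 3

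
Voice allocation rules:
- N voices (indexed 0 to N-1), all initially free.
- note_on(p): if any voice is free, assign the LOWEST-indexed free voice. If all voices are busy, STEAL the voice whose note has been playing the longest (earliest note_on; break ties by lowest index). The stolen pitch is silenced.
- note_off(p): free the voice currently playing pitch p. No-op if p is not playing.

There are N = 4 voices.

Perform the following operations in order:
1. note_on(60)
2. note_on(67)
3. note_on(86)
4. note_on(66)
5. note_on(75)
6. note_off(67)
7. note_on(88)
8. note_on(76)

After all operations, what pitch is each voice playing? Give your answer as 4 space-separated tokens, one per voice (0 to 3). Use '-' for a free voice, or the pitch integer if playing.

Op 1: note_on(60): voice 0 is free -> assigned | voices=[60 - - -]
Op 2: note_on(67): voice 1 is free -> assigned | voices=[60 67 - -]
Op 3: note_on(86): voice 2 is free -> assigned | voices=[60 67 86 -]
Op 4: note_on(66): voice 3 is free -> assigned | voices=[60 67 86 66]
Op 5: note_on(75): all voices busy, STEAL voice 0 (pitch 60, oldest) -> assign | voices=[75 67 86 66]
Op 6: note_off(67): free voice 1 | voices=[75 - 86 66]
Op 7: note_on(88): voice 1 is free -> assigned | voices=[75 88 86 66]
Op 8: note_on(76): all voices busy, STEAL voice 2 (pitch 86, oldest) -> assign | voices=[75 88 76 66]

Answer: 75 88 76 66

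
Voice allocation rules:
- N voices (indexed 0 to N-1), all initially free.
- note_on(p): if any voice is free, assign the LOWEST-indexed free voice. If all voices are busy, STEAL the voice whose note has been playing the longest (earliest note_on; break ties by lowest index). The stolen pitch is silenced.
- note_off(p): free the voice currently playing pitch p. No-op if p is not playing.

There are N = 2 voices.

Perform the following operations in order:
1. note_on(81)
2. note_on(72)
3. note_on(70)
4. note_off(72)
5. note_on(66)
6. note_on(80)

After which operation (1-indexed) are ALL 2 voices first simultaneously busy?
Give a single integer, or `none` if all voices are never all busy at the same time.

Answer: 2

Derivation:
Op 1: note_on(81): voice 0 is free -> assigned | voices=[81 -]
Op 2: note_on(72): voice 1 is free -> assigned | voices=[81 72]
Op 3: note_on(70): all voices busy, STEAL voice 0 (pitch 81, oldest) -> assign | voices=[70 72]
Op 4: note_off(72): free voice 1 | voices=[70 -]
Op 5: note_on(66): voice 1 is free -> assigned | voices=[70 66]
Op 6: note_on(80): all voices busy, STEAL voice 0 (pitch 70, oldest) -> assign | voices=[80 66]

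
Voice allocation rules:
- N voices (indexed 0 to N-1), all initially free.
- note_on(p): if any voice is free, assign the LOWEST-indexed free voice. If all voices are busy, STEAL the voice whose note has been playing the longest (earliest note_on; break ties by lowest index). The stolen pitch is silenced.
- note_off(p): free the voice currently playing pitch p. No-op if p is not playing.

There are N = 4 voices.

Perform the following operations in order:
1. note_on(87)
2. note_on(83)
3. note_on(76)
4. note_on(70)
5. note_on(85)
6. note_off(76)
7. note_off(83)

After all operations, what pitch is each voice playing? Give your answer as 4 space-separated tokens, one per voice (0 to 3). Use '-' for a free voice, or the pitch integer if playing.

Op 1: note_on(87): voice 0 is free -> assigned | voices=[87 - - -]
Op 2: note_on(83): voice 1 is free -> assigned | voices=[87 83 - -]
Op 3: note_on(76): voice 2 is free -> assigned | voices=[87 83 76 -]
Op 4: note_on(70): voice 3 is free -> assigned | voices=[87 83 76 70]
Op 5: note_on(85): all voices busy, STEAL voice 0 (pitch 87, oldest) -> assign | voices=[85 83 76 70]
Op 6: note_off(76): free voice 2 | voices=[85 83 - 70]
Op 7: note_off(83): free voice 1 | voices=[85 - - 70]

Answer: 85 - - 70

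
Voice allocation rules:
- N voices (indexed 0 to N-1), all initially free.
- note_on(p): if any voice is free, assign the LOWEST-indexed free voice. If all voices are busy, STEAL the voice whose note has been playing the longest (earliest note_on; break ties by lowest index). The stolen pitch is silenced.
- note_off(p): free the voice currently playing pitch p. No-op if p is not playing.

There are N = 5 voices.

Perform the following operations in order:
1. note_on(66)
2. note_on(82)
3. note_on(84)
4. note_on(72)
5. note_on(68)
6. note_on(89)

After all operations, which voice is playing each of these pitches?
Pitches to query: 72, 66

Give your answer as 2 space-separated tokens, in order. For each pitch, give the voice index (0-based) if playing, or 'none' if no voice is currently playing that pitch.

Op 1: note_on(66): voice 0 is free -> assigned | voices=[66 - - - -]
Op 2: note_on(82): voice 1 is free -> assigned | voices=[66 82 - - -]
Op 3: note_on(84): voice 2 is free -> assigned | voices=[66 82 84 - -]
Op 4: note_on(72): voice 3 is free -> assigned | voices=[66 82 84 72 -]
Op 5: note_on(68): voice 4 is free -> assigned | voices=[66 82 84 72 68]
Op 6: note_on(89): all voices busy, STEAL voice 0 (pitch 66, oldest) -> assign | voices=[89 82 84 72 68]

Answer: 3 none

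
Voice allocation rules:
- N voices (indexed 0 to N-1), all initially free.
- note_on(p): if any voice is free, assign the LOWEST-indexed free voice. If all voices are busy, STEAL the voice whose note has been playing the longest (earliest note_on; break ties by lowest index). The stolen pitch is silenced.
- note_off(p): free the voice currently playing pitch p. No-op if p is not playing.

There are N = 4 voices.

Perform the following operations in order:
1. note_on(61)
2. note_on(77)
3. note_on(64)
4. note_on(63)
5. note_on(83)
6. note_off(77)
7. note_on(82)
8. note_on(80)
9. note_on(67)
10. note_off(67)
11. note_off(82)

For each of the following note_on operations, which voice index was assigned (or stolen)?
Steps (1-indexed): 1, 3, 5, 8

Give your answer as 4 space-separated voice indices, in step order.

Answer: 0 2 0 2

Derivation:
Op 1: note_on(61): voice 0 is free -> assigned | voices=[61 - - -]
Op 2: note_on(77): voice 1 is free -> assigned | voices=[61 77 - -]
Op 3: note_on(64): voice 2 is free -> assigned | voices=[61 77 64 -]
Op 4: note_on(63): voice 3 is free -> assigned | voices=[61 77 64 63]
Op 5: note_on(83): all voices busy, STEAL voice 0 (pitch 61, oldest) -> assign | voices=[83 77 64 63]
Op 6: note_off(77): free voice 1 | voices=[83 - 64 63]
Op 7: note_on(82): voice 1 is free -> assigned | voices=[83 82 64 63]
Op 8: note_on(80): all voices busy, STEAL voice 2 (pitch 64, oldest) -> assign | voices=[83 82 80 63]
Op 9: note_on(67): all voices busy, STEAL voice 3 (pitch 63, oldest) -> assign | voices=[83 82 80 67]
Op 10: note_off(67): free voice 3 | voices=[83 82 80 -]
Op 11: note_off(82): free voice 1 | voices=[83 - 80 -]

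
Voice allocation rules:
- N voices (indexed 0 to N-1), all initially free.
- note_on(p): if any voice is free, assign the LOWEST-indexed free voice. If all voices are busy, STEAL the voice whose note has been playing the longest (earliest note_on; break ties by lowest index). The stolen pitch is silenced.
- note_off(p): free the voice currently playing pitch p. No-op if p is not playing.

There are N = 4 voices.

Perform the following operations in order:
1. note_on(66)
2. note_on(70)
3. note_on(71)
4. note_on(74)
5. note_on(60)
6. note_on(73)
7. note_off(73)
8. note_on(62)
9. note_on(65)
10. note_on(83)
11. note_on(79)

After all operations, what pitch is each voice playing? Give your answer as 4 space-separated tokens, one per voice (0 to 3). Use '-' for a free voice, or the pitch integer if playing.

Answer: 79 62 65 83

Derivation:
Op 1: note_on(66): voice 0 is free -> assigned | voices=[66 - - -]
Op 2: note_on(70): voice 1 is free -> assigned | voices=[66 70 - -]
Op 3: note_on(71): voice 2 is free -> assigned | voices=[66 70 71 -]
Op 4: note_on(74): voice 3 is free -> assigned | voices=[66 70 71 74]
Op 5: note_on(60): all voices busy, STEAL voice 0 (pitch 66, oldest) -> assign | voices=[60 70 71 74]
Op 6: note_on(73): all voices busy, STEAL voice 1 (pitch 70, oldest) -> assign | voices=[60 73 71 74]
Op 7: note_off(73): free voice 1 | voices=[60 - 71 74]
Op 8: note_on(62): voice 1 is free -> assigned | voices=[60 62 71 74]
Op 9: note_on(65): all voices busy, STEAL voice 2 (pitch 71, oldest) -> assign | voices=[60 62 65 74]
Op 10: note_on(83): all voices busy, STEAL voice 3 (pitch 74, oldest) -> assign | voices=[60 62 65 83]
Op 11: note_on(79): all voices busy, STEAL voice 0 (pitch 60, oldest) -> assign | voices=[79 62 65 83]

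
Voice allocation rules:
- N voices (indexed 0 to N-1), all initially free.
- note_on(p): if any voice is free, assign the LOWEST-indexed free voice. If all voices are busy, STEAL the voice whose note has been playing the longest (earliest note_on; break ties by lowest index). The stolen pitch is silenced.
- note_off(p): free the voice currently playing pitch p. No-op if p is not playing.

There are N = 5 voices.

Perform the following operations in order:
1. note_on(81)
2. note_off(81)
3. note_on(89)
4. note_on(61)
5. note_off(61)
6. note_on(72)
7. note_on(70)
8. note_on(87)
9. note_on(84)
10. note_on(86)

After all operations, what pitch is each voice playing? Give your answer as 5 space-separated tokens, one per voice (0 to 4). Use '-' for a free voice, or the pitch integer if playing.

Op 1: note_on(81): voice 0 is free -> assigned | voices=[81 - - - -]
Op 2: note_off(81): free voice 0 | voices=[- - - - -]
Op 3: note_on(89): voice 0 is free -> assigned | voices=[89 - - - -]
Op 4: note_on(61): voice 1 is free -> assigned | voices=[89 61 - - -]
Op 5: note_off(61): free voice 1 | voices=[89 - - - -]
Op 6: note_on(72): voice 1 is free -> assigned | voices=[89 72 - - -]
Op 7: note_on(70): voice 2 is free -> assigned | voices=[89 72 70 - -]
Op 8: note_on(87): voice 3 is free -> assigned | voices=[89 72 70 87 -]
Op 9: note_on(84): voice 4 is free -> assigned | voices=[89 72 70 87 84]
Op 10: note_on(86): all voices busy, STEAL voice 0 (pitch 89, oldest) -> assign | voices=[86 72 70 87 84]

Answer: 86 72 70 87 84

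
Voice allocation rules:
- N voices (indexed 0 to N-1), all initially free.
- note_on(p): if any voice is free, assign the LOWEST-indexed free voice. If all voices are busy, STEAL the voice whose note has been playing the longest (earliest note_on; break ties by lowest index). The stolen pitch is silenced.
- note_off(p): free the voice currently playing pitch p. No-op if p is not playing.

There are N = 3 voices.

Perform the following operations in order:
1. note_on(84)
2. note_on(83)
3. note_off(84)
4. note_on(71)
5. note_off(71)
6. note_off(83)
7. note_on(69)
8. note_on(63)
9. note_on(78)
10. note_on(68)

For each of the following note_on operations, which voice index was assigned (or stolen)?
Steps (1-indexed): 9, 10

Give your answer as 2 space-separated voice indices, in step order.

Op 1: note_on(84): voice 0 is free -> assigned | voices=[84 - -]
Op 2: note_on(83): voice 1 is free -> assigned | voices=[84 83 -]
Op 3: note_off(84): free voice 0 | voices=[- 83 -]
Op 4: note_on(71): voice 0 is free -> assigned | voices=[71 83 -]
Op 5: note_off(71): free voice 0 | voices=[- 83 -]
Op 6: note_off(83): free voice 1 | voices=[- - -]
Op 7: note_on(69): voice 0 is free -> assigned | voices=[69 - -]
Op 8: note_on(63): voice 1 is free -> assigned | voices=[69 63 -]
Op 9: note_on(78): voice 2 is free -> assigned | voices=[69 63 78]
Op 10: note_on(68): all voices busy, STEAL voice 0 (pitch 69, oldest) -> assign | voices=[68 63 78]

Answer: 2 0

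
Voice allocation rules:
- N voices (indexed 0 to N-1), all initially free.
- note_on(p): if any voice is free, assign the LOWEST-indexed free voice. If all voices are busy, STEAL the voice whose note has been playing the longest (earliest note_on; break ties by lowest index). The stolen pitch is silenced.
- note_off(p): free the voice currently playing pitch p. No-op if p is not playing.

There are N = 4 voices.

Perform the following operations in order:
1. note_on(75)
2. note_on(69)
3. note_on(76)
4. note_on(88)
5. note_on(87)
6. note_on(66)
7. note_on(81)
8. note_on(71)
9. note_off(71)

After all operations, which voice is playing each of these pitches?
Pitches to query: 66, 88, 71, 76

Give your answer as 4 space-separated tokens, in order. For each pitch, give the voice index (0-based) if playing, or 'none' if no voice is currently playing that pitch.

Answer: 1 none none none

Derivation:
Op 1: note_on(75): voice 0 is free -> assigned | voices=[75 - - -]
Op 2: note_on(69): voice 1 is free -> assigned | voices=[75 69 - -]
Op 3: note_on(76): voice 2 is free -> assigned | voices=[75 69 76 -]
Op 4: note_on(88): voice 3 is free -> assigned | voices=[75 69 76 88]
Op 5: note_on(87): all voices busy, STEAL voice 0 (pitch 75, oldest) -> assign | voices=[87 69 76 88]
Op 6: note_on(66): all voices busy, STEAL voice 1 (pitch 69, oldest) -> assign | voices=[87 66 76 88]
Op 7: note_on(81): all voices busy, STEAL voice 2 (pitch 76, oldest) -> assign | voices=[87 66 81 88]
Op 8: note_on(71): all voices busy, STEAL voice 3 (pitch 88, oldest) -> assign | voices=[87 66 81 71]
Op 9: note_off(71): free voice 3 | voices=[87 66 81 -]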